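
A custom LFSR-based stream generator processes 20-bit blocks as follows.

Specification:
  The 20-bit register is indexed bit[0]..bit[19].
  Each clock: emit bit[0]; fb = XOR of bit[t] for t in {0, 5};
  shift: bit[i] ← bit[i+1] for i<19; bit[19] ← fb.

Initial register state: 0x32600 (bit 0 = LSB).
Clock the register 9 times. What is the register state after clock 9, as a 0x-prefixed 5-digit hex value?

reg_0 = 0x32600
clock 1: out=0, reg = 0x19300
clock 2: out=0, reg = 0x0C980
clock 3: out=0, reg = 0x064C0
clock 4: out=0, reg = 0x03260
clock 5: out=0, reg = 0x81930
clock 6: out=0, reg = 0xC0C98
clock 7: out=0, reg = 0x6064C
clock 8: out=0, reg = 0x30326
clock 9: out=0, reg = 0x98193

0x98193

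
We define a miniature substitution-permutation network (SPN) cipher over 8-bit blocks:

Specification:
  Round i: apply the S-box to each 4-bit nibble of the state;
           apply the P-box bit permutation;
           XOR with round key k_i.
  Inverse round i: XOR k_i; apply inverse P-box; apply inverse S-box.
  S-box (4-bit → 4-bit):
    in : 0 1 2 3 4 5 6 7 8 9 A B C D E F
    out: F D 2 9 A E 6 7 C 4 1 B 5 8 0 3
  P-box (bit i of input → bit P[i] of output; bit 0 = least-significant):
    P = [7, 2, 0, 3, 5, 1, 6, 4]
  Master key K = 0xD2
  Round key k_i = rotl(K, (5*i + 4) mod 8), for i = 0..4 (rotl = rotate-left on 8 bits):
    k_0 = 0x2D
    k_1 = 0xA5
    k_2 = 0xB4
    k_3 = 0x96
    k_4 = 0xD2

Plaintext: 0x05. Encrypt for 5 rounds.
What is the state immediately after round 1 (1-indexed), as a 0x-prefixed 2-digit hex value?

s_0 = plaintext = 0x05
s_1 = Round(s_0, k_0) = 0x52
s_2 = Round(s_1, k_1) = 0xF3
s_3 = Round(s_2, k_2) = 0x1E
s_4 = Round(s_3, k_3) = 0xE6
s_5 = Round(s_4, k_4) = 0xD7

0x52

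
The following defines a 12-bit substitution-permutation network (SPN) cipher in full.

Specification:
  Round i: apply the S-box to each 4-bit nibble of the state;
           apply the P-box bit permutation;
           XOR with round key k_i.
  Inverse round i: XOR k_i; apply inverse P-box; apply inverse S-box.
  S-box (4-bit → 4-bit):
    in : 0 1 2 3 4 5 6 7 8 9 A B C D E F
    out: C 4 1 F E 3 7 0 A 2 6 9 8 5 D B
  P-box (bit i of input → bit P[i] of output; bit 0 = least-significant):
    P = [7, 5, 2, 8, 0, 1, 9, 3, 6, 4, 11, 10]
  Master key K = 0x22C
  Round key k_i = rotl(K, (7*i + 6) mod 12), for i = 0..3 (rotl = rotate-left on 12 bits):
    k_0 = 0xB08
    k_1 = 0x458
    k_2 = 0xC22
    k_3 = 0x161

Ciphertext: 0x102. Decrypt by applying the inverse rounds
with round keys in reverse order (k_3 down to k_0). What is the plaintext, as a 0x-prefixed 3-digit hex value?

s_0 = ciphertext = 0x102
s_1 = InvRound(s_0, k_3) = 0x259
s_2 = InvRound(s_1, k_2) = 0x339
s_3 = InvRound(s_2, k_1) = 0xBD8
s_4 = InvRound(s_3, k_0) = 0x572

0x572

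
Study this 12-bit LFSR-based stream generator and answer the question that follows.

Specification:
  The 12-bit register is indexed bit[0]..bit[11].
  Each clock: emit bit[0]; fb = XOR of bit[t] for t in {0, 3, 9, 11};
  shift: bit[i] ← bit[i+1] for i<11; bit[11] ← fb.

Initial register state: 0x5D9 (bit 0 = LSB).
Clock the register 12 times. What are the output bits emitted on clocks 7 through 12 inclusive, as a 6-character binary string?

reg_0 = 0x5D9
clock 1: out=1, reg = 0x2EC
clock 2: out=0, reg = 0x176
clock 3: out=0, reg = 0x0BB
clock 4: out=1, reg = 0x05D
clock 5: out=1, reg = 0x02E
clock 6: out=0, reg = 0x817
clock 7: out=1, reg = 0x40B
clock 8: out=1, reg = 0x205
clock 9: out=1, reg = 0x102
clock 10: out=0, reg = 0x081
clock 11: out=1, reg = 0x840
clock 12: out=0, reg = 0xC20

111010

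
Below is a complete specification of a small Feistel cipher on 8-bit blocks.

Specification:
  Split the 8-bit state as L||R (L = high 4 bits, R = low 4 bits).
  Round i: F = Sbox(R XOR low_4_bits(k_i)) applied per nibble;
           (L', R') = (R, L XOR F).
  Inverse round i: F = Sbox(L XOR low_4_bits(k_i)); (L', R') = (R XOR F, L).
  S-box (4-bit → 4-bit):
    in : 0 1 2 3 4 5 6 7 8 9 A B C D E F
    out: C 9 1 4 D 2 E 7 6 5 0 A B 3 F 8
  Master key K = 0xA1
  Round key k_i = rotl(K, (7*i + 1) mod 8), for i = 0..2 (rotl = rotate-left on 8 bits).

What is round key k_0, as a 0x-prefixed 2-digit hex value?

K = 0xA1
k_0 = rotl(K, (7*0+1) mod 8) = rotl(K, 1) = 0x43

0x43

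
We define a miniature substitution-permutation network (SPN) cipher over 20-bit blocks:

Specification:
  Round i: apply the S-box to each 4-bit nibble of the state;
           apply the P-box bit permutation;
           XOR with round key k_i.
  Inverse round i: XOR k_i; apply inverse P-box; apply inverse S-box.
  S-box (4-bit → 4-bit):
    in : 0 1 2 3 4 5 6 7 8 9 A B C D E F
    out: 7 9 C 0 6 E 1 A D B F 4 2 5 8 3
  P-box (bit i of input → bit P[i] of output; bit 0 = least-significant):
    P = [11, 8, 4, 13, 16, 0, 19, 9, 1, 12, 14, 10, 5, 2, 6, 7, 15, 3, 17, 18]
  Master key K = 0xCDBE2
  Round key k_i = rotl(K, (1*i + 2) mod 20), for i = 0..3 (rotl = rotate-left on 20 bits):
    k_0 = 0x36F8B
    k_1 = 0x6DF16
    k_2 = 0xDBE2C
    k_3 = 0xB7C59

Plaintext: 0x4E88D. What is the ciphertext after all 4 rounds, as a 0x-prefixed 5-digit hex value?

0x19541

s_0 = plaintext = 0x4E88D
s_1 = Round(s_0, k_0) = 0x82111
s_2 = Round(s_1, k_1) = 0x171D4
s_3 = Round(s_2, k_2) = 0x03BBA
s_4 = Round(s_3, k_3) = 0x19541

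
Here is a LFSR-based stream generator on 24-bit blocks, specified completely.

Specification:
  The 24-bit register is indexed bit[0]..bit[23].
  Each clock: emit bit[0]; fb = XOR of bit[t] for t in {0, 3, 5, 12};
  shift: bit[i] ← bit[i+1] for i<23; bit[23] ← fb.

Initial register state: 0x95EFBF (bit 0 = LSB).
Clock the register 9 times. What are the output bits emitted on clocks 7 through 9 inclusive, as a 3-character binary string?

reg_0 = 0x95EFBF
clock 1: out=1, reg = 0xCAF7DF
clock 2: out=1, reg = 0xE57BEF
clock 3: out=1, reg = 0x72BDF7
clock 4: out=1, reg = 0xB95EFB
clock 5: out=1, reg = 0x5CAF7D
clock 6: out=1, reg = 0xAE57BE
clock 7: out=0, reg = 0xD72BDF
clock 8: out=1, reg = 0x6B95EF
clock 9: out=1, reg = 0x35CAF7

011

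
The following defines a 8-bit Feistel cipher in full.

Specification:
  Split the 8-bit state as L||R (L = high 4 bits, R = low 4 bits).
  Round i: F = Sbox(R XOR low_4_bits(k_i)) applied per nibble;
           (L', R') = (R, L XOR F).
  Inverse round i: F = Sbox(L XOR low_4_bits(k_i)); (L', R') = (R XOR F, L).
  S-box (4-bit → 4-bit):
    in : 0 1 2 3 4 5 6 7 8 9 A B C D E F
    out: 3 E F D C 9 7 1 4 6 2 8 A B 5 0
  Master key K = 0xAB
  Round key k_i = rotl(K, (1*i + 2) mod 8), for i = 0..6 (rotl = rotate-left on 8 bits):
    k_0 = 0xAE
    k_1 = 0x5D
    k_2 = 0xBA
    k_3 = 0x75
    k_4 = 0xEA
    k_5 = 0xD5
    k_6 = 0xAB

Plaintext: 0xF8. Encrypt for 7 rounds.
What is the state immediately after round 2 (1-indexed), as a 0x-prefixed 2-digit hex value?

s_0 = plaintext = 0xF8
s_1 = Round(s_0, k_0) = 0x88
s_2 = Round(s_1, k_1) = 0x81
s_3 = Round(s_2, k_2) = 0x10
s_4 = Round(s_3, k_3) = 0x08
s_5 = Round(s_4, k_4) = 0x8F
s_6 = Round(s_5, k_5) = 0xFA
s_7 = Round(s_6, k_6) = 0xA1

0x81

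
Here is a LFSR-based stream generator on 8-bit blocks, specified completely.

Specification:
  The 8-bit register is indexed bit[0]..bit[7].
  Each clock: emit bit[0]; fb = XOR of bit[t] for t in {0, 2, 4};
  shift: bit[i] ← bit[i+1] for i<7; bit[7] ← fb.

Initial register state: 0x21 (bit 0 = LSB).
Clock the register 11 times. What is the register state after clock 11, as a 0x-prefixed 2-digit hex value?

0x0B

reg_0 = 0x21
clock 1: out=1, reg = 0x90
clock 2: out=0, reg = 0xC8
clock 3: out=0, reg = 0x64
clock 4: out=0, reg = 0xB2
clock 5: out=0, reg = 0xD9
clock 6: out=1, reg = 0x6C
clock 7: out=0, reg = 0xB6
clock 8: out=0, reg = 0x5B
clock 9: out=1, reg = 0x2D
clock 10: out=1, reg = 0x16
clock 11: out=0, reg = 0x0B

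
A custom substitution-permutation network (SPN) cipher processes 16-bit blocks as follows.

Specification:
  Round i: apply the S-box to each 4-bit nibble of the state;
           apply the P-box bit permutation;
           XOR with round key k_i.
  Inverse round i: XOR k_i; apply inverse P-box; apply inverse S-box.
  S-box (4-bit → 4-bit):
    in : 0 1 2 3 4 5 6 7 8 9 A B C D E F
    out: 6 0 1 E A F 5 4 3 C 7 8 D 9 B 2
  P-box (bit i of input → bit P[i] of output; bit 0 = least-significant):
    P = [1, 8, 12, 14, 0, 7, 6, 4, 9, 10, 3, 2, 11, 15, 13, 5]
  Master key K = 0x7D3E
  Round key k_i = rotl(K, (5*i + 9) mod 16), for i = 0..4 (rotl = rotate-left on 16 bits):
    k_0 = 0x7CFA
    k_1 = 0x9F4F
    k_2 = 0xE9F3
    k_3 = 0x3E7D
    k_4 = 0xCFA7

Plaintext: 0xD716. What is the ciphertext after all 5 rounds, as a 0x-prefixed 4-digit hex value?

s_0 = plaintext = 0xD716
s_1 = Round(s_0, k_0) = 0x64D0
s_2 = Round(s_1, k_1) = 0xA25A
s_3 = Round(s_2, k_2) = 0x5220
s_4 = Round(s_3, k_3) = 0x855C
s_5 = Round(s_4, k_4) = 0x1178

0x1178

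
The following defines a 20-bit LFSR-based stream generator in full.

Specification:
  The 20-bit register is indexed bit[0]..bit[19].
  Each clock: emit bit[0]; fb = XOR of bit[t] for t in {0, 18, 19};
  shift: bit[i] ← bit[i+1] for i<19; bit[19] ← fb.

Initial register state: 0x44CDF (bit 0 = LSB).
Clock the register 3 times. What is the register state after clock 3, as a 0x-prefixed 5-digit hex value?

0x4899B

reg_0 = 0x44CDF
clock 1: out=1, reg = 0x2266F
clock 2: out=1, reg = 0x91337
clock 3: out=1, reg = 0x4899B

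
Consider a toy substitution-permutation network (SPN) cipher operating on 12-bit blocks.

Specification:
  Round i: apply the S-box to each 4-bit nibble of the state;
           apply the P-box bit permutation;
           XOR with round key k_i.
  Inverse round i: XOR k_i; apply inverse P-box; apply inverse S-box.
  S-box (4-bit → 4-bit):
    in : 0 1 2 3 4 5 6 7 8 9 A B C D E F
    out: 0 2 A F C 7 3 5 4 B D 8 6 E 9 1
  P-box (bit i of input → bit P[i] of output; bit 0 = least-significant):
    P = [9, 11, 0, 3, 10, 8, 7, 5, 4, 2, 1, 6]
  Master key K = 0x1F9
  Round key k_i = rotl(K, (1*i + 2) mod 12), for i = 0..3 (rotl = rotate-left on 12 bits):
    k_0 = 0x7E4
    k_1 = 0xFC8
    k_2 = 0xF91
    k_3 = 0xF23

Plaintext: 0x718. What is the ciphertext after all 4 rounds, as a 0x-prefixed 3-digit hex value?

0x236

s_0 = plaintext = 0x718
s_1 = Round(s_0, k_0) = 0x6F7
s_2 = Round(s_1, k_1) = 0x9DD
s_3 = Round(s_2, k_2) = 0x66C
s_4 = Round(s_3, k_3) = 0x236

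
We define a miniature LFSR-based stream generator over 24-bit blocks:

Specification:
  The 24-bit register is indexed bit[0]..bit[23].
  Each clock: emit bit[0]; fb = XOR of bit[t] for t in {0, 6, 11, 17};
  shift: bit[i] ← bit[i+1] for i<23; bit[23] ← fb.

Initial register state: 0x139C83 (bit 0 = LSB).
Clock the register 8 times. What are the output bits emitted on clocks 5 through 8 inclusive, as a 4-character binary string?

0001

reg_0 = 0x139C83
clock 1: out=1, reg = 0x89CE41
clock 2: out=1, reg = 0xC4E720
clock 3: out=0, reg = 0x627390
clock 4: out=0, reg = 0xB139C8
clock 5: out=0, reg = 0x589CE4
clock 6: out=0, reg = 0x2C4E72
clock 7: out=0, reg = 0x162739
clock 8: out=1, reg = 0x0B139C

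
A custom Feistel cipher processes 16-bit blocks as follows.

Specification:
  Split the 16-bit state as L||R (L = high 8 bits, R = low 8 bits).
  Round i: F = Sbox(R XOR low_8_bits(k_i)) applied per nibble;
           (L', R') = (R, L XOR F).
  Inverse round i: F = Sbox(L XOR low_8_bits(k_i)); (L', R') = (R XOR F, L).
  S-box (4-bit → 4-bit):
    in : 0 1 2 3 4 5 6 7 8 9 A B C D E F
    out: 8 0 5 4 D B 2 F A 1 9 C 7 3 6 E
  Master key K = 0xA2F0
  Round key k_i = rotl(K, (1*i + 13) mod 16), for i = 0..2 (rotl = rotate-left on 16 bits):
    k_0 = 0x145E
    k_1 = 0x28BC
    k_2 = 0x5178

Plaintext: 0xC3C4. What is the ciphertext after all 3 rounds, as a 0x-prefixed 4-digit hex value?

0xE6CC

s_0 = plaintext = 0xC3C4
s_1 = Round(s_0, k_0) = 0xC4DA
s_2 = Round(s_1, k_1) = 0xDAE6
s_3 = Round(s_2, k_2) = 0xE6CC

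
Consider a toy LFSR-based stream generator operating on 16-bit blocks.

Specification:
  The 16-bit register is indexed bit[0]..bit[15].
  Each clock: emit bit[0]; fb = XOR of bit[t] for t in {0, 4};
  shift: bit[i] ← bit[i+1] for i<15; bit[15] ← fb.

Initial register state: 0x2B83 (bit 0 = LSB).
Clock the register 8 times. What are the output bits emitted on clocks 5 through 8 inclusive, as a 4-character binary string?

reg_0 = 0x2B83
clock 1: out=1, reg = 0x95C1
clock 2: out=1, reg = 0xCAE0
clock 3: out=0, reg = 0x6570
clock 4: out=0, reg = 0xB2B8
clock 5: out=0, reg = 0xD95C
clock 6: out=0, reg = 0xECAE
clock 7: out=0, reg = 0x7657
clock 8: out=1, reg = 0x3B2B

0001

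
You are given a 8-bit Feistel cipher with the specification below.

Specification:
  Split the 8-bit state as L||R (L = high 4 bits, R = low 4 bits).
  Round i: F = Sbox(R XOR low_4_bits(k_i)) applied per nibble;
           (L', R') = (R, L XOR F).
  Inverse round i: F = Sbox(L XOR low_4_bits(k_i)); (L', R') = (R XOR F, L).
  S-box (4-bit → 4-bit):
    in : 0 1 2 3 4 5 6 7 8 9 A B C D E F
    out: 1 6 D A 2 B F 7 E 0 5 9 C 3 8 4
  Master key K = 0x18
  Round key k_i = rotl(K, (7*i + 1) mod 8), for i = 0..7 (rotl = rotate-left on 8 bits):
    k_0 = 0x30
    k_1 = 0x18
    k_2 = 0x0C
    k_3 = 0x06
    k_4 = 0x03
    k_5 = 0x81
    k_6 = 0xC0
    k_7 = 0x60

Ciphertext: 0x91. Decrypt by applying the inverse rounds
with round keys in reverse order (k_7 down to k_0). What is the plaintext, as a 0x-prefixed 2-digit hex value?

0x48

s_0 = ciphertext = 0x91
s_1 = InvRound(s_0, k_7) = 0x19
s_2 = InvRound(s_1, k_6) = 0xF1
s_3 = InvRound(s_2, k_5) = 0x9F
s_4 = InvRound(s_3, k_4) = 0xA9
s_5 = InvRound(s_4, k_3) = 0x5A
s_6 = InvRound(s_5, k_2) = 0xA5
s_7 = InvRound(s_6, k_1) = 0x8A
s_8 = InvRound(s_7, k_0) = 0x48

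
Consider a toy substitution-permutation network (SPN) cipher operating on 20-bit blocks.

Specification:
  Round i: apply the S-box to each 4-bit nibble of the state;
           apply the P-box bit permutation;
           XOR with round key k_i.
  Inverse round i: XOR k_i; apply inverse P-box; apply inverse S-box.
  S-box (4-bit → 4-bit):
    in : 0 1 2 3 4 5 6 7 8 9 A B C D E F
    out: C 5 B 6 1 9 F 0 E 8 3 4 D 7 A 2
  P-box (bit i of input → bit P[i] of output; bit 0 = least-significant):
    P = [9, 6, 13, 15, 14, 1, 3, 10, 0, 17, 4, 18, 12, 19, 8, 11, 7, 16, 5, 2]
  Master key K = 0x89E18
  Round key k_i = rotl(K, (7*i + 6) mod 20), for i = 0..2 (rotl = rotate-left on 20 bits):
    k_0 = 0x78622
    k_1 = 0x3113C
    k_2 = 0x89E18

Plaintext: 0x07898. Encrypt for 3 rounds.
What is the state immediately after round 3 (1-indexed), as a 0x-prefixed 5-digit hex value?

s_0 = plaintext = 0x07898
s_1 = Round(s_0, k_0) = 0x12256
s_2 = Round(s_1, k_1) = 0xDEFDD
s_3 = Round(s_2, k_2) = 0x3F4F2

0x3F4F2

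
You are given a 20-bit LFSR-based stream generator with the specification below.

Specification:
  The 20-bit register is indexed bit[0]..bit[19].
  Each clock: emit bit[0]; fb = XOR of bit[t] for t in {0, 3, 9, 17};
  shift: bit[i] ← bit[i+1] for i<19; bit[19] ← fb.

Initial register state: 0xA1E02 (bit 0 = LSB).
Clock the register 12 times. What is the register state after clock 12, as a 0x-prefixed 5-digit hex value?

0xC88A1

reg_0 = 0xA1E02
clock 1: out=0, reg = 0x50F01
clock 2: out=1, reg = 0x28780
clock 3: out=0, reg = 0x143C0
clock 4: out=0, reg = 0x8A1E0
clock 5: out=0, reg = 0x450F0
clock 6: out=0, reg = 0x22878
clock 7: out=0, reg = 0x1143C
clock 8: out=0, reg = 0x88A1E
clock 9: out=0, reg = 0x4450F
clock 10: out=1, reg = 0x22287
clock 11: out=1, reg = 0x91143
clock 12: out=1, reg = 0xC88A1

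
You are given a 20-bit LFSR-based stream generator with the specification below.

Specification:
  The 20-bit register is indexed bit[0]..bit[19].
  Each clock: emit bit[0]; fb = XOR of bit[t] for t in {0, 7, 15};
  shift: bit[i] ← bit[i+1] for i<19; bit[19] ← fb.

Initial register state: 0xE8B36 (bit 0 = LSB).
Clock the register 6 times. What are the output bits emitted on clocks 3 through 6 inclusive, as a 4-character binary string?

1011

reg_0 = 0xE8B36
clock 1: out=0, reg = 0xF459B
clock 2: out=1, reg = 0x7A2CD
clock 3: out=1, reg = 0xBD166
clock 4: out=0, reg = 0xDE8B3
clock 5: out=1, reg = 0xEF459
clock 6: out=1, reg = 0x77A2C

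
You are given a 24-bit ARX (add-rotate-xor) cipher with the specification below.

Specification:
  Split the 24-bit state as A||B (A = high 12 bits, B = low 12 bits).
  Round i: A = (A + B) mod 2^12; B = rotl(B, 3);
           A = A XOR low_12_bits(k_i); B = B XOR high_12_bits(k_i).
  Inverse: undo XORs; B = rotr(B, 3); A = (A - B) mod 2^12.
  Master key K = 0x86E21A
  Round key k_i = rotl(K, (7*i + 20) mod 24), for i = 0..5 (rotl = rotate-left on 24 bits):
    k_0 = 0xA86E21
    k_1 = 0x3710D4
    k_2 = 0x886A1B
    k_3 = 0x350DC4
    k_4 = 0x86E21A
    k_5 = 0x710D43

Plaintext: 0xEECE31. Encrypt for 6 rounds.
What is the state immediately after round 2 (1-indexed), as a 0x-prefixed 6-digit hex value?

s_0 = plaintext = 0xEECE31
s_1 = Round(s_0, k_0) = 0x33CB09
s_2 = Round(s_1, k_1) = 0xE91B3C
s_3 = Round(s_2, k_2) = 0x3D6163
s_4 = Round(s_3, k_3) = 0x8FD848
s_5 = Round(s_4, k_4) = 0x35FA2A
s_6 = Round(s_5, k_5) = 0x0CA645

0xE91B3C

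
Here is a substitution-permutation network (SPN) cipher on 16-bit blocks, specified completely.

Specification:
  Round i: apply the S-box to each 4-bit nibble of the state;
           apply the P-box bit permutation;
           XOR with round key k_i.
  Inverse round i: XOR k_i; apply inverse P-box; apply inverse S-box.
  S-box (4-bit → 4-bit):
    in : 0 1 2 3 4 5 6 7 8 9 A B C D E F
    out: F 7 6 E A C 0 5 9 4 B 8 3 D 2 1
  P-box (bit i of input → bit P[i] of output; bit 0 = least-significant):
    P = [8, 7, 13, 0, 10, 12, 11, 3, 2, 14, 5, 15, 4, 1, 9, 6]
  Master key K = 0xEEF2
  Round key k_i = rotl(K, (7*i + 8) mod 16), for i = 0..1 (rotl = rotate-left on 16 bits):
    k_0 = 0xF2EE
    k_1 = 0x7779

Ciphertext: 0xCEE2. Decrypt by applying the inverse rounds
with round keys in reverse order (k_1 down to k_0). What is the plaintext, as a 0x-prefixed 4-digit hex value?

s_0 = ciphertext = 0xCEE2
s_1 = InvRound(s_0, k_1) = 0xCB30
s_2 = InvRound(s_1, k_0) = 0xAF31

0xAF31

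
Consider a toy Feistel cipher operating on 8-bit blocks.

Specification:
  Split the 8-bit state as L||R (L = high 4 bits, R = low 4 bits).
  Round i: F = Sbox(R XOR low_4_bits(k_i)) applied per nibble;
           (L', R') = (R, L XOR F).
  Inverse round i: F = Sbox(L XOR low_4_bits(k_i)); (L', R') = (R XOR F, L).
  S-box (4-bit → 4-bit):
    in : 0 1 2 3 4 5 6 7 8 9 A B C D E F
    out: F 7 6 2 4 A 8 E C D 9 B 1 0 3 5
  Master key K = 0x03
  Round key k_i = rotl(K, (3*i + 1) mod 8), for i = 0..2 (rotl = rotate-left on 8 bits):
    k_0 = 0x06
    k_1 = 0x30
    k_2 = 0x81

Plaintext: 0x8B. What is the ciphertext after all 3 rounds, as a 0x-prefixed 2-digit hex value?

s_0 = plaintext = 0x8B
s_1 = Round(s_0, k_0) = 0xB8
s_2 = Round(s_1, k_1) = 0x87
s_3 = Round(s_2, k_2) = 0x70

0x70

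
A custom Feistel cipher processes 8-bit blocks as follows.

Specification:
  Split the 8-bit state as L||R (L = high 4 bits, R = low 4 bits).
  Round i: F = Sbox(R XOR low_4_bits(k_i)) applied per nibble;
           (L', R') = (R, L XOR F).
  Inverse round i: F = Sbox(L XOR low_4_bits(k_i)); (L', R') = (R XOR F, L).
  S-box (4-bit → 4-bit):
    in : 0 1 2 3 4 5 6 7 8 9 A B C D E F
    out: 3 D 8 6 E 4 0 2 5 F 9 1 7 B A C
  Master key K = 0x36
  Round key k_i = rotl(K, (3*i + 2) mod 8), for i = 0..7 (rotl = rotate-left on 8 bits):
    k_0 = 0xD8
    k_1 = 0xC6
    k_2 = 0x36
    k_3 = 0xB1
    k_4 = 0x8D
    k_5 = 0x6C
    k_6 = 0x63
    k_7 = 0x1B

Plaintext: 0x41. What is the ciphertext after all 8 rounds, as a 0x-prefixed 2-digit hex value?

0x85

s_0 = plaintext = 0x41
s_1 = Round(s_0, k_0) = 0x1B
s_2 = Round(s_1, k_1) = 0xBA
s_3 = Round(s_2, k_2) = 0xAC
s_4 = Round(s_3, k_3) = 0xC1
s_5 = Round(s_4, k_4) = 0x1B
s_6 = Round(s_5, k_5) = 0xB3
s_7 = Round(s_6, k_6) = 0x38
s_8 = Round(s_7, k_7) = 0x85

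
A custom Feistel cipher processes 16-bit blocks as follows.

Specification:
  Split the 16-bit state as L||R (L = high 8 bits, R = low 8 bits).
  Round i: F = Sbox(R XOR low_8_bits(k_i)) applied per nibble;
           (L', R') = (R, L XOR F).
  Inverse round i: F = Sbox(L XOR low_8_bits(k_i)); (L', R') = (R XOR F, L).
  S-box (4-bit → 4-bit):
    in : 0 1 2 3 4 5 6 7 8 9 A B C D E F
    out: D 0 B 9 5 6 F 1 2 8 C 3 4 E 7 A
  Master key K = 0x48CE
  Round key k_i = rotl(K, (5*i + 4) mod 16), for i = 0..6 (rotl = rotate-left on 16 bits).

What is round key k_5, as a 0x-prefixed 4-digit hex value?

K = 0x48CE
k_0 = rotl(K, (5*0+4) mod 16) = rotl(K, 4) = 0x8CE4
k_1 = rotl(K, (5*1+4) mod 16) = rotl(K, 9) = 0x9C91
k_2 = rotl(K, (5*2+4) mod 16) = rotl(K, 14) = 0x9233
k_3 = rotl(K, (5*3+4) mod 16) = rotl(K, 3) = 0x4672
k_4 = rotl(K, (5*4+4) mod 16) = rotl(K, 8) = 0xCE48
k_5 = rotl(K, (5*5+4) mod 16) = rotl(K, 13) = 0xC919

0xC919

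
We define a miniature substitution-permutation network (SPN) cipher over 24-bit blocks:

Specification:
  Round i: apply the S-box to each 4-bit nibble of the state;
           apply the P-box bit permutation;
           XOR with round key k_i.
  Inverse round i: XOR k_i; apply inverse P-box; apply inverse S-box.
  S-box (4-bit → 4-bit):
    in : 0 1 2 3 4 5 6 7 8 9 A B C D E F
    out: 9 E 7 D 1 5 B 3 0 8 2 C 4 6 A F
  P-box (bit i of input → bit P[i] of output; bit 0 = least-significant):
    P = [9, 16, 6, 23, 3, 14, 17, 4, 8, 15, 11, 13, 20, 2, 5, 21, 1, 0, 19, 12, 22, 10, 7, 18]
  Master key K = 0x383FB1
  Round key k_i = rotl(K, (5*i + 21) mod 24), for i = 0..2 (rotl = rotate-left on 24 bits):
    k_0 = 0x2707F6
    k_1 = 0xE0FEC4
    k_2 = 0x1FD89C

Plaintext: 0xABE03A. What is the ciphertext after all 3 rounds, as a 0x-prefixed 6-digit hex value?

s_0 = plaintext = 0xABE03A
s_1 = Round(s_0, k_0) = 0x0C32EA
s_2 = Round(s_1, k_1) = 0x9D37F4
s_3 = Round(s_2, k_2) = 0x211BA5

0x211BA5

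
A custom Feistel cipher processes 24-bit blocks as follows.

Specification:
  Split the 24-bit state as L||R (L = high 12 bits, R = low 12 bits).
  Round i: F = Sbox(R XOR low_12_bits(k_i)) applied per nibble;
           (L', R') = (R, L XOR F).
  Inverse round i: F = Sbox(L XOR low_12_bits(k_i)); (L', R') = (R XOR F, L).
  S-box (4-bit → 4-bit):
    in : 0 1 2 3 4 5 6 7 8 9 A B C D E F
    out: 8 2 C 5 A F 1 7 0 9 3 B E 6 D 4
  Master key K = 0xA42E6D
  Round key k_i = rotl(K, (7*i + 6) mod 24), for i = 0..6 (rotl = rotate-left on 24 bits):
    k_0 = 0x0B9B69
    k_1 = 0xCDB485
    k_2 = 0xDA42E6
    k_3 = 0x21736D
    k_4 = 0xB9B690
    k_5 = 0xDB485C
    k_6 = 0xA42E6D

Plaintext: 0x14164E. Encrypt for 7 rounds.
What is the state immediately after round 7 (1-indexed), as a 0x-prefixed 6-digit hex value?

s_0 = plaintext = 0x14164E
s_1 = Round(s_0, k_0) = 0x64E786
s_2 = Round(s_1, k_1) = 0x7863CB
s_3 = Round(s_2, k_2) = 0x3CB540
s_4 = Round(s_3, k_3) = 0x54020D
s_5 = Round(s_4, k_4) = 0x20DFD6
s_6 = Round(s_5, k_5) = 0xFD650E
s_7 = Round(s_6, k_6) = 0x50E4C3

0x50E4C3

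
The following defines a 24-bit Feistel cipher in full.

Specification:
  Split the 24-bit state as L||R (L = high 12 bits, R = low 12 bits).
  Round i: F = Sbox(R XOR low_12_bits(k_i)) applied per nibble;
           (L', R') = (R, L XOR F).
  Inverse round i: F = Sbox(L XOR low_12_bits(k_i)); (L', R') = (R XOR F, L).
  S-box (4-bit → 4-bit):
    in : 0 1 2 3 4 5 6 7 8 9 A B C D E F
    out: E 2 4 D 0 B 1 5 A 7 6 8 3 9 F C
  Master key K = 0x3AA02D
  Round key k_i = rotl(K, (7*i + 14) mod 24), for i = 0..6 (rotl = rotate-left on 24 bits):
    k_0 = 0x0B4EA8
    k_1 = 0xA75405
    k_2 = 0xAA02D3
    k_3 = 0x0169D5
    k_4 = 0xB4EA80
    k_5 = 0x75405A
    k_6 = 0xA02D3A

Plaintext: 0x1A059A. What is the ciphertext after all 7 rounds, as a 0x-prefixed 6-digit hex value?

0xEA9DDD

s_0 = plaintext = 0x1A059A
s_1 = Round(s_0, k_0) = 0x59A974
s_2 = Round(s_1, k_1) = 0x974CC8
s_3 = Round(s_2, k_2) = 0xCC865C
s_4 = Round(s_3, k_3) = 0x65C06F
s_5 = Round(s_4, k_4) = 0x06F0A0
s_6 = Round(s_5, k_5) = 0x0A0EA9
s_7 = Round(s_6, k_6) = 0xEA9DDD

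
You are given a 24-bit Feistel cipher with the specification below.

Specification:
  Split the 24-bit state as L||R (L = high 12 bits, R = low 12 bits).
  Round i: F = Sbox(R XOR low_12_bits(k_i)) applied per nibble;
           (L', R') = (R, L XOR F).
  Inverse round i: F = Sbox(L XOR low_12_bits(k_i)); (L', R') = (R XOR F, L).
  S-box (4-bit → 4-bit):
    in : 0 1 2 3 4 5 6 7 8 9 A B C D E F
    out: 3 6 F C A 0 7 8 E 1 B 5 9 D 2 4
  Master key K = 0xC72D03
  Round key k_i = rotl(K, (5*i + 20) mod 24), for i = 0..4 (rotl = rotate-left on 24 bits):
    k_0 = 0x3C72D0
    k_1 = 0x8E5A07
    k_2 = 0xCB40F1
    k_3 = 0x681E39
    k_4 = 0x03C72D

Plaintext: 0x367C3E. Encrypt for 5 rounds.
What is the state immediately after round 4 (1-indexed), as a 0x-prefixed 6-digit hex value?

s_0 = plaintext = 0x367C3E
s_1 = Round(s_0, k_0) = 0xC3E145
s_2 = Round(s_1, k_1) = 0x145991
s_3 = Round(s_2, k_2) = 0x991036
s_4 = Round(s_3, k_3) = 0x036BA5
s_5 = Round(s_4, k_4) = 0xBA59D8

0x036BA5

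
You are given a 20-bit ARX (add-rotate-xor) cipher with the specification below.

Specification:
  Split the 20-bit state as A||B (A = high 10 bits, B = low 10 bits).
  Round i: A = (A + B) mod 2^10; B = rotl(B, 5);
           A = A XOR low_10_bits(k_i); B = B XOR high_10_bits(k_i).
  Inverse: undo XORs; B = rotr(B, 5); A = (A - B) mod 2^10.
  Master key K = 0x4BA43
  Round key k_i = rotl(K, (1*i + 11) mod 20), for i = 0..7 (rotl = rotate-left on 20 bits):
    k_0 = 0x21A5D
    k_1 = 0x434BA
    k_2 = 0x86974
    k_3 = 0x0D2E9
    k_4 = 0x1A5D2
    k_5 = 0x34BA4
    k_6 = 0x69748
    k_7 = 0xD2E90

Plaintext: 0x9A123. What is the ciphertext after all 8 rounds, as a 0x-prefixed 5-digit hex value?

0xE2599

s_0 = plaintext = 0x9A123
s_1 = Round(s_0, k_0) = 0x758EF
s_2 = Round(s_1, k_1) = 0x9FCEA
s_3 = Round(s_2, k_2) = 0x8775D
s_4 = Round(s_3, k_3) = 0xE4F8E
s_5 = Round(s_4, k_4) = 0xBCDB5
s_6 = Round(s_5, k_5) = 0xC327F
s_7 = Round(s_6, k_6) = 0xB0E56
s_8 = Round(s_7, k_7) = 0xE2599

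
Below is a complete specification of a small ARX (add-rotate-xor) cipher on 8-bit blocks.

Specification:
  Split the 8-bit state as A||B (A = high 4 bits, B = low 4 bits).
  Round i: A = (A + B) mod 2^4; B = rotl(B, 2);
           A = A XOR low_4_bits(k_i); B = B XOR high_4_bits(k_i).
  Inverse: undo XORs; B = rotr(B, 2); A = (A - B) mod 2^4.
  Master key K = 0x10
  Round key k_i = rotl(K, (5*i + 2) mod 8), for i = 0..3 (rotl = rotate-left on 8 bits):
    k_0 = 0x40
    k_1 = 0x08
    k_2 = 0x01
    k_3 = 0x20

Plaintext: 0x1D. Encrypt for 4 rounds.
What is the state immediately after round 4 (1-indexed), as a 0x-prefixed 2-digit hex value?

s_0 = plaintext = 0x1D
s_1 = Round(s_0, k_0) = 0xE3
s_2 = Round(s_1, k_1) = 0x9C
s_3 = Round(s_2, k_2) = 0x43
s_4 = Round(s_3, k_3) = 0x7E

0x7E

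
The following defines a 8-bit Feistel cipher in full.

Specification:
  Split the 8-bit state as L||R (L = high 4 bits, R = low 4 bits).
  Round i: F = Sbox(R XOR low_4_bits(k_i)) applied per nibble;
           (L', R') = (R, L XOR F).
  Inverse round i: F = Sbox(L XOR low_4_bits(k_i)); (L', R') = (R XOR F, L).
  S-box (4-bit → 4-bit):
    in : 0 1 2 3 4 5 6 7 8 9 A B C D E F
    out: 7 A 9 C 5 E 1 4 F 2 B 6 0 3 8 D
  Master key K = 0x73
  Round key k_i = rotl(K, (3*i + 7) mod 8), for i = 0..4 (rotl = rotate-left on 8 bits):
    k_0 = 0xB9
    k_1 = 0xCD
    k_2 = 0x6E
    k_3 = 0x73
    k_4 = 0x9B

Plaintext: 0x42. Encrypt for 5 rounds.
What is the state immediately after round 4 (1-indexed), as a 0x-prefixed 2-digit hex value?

s_0 = plaintext = 0x42
s_1 = Round(s_0, k_0) = 0x22
s_2 = Round(s_1, k_1) = 0x2F
s_3 = Round(s_2, k_2) = 0xF8
s_4 = Round(s_3, k_3) = 0x89
s_5 = Round(s_4, k_4) = 0x91

0x89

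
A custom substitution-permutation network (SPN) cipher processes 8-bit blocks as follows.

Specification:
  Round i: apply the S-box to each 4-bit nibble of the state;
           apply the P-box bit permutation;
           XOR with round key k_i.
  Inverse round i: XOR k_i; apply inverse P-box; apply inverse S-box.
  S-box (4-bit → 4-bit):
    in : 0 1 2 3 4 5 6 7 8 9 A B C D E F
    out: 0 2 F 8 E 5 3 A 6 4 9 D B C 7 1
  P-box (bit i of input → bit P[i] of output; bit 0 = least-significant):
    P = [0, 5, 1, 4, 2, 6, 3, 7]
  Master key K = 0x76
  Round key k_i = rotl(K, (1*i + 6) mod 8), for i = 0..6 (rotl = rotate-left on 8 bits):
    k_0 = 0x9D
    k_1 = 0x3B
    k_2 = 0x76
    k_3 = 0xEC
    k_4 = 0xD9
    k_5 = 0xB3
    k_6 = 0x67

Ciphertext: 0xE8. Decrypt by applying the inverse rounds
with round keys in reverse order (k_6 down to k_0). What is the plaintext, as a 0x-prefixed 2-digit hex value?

0x50

s_0 = ciphertext = 0xE8
s_1 = InvRound(s_0, k_6) = 0xB5
s_2 = InvRound(s_1, k_5) = 0xF9
s_3 = InvRound(s_2, k_4) = 0x01
s_4 = InvRound(s_3, k_3) = 0x26
s_5 = InvRound(s_4, k_2) = 0x13
s_6 = InvRound(s_5, k_1) = 0x91
s_7 = InvRound(s_6, k_0) = 0x50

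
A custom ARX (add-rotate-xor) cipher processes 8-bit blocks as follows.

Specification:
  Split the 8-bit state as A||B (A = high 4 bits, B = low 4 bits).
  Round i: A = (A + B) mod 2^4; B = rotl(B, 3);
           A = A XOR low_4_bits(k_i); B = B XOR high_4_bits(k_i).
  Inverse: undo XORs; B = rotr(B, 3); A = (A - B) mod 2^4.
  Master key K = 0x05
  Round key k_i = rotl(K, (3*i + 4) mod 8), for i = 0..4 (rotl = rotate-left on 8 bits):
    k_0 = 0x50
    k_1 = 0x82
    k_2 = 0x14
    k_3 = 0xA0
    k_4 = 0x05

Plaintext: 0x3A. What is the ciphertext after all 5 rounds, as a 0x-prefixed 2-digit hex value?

0xD0

s_0 = plaintext = 0x3A
s_1 = Round(s_0, k_0) = 0xD0
s_2 = Round(s_1, k_1) = 0xF8
s_3 = Round(s_2, k_2) = 0x35
s_4 = Round(s_3, k_3) = 0x80
s_5 = Round(s_4, k_4) = 0xD0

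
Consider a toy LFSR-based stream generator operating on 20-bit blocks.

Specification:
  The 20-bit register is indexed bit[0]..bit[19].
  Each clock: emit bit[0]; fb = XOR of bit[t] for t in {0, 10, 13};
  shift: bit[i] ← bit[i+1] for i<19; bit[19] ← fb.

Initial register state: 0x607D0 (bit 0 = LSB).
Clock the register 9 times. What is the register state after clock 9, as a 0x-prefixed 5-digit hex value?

reg_0 = 0x607D0
clock 1: out=0, reg = 0xB03E8
clock 2: out=0, reg = 0x581F4
clock 3: out=0, reg = 0x2C0FA
clock 4: out=0, reg = 0x1607D
clock 5: out=1, reg = 0x0B03E
clock 6: out=0, reg = 0x8581F
clock 7: out=1, reg = 0xC2C0F
clock 8: out=1, reg = 0xE1607
clock 9: out=1, reg = 0x70B03

0x70B03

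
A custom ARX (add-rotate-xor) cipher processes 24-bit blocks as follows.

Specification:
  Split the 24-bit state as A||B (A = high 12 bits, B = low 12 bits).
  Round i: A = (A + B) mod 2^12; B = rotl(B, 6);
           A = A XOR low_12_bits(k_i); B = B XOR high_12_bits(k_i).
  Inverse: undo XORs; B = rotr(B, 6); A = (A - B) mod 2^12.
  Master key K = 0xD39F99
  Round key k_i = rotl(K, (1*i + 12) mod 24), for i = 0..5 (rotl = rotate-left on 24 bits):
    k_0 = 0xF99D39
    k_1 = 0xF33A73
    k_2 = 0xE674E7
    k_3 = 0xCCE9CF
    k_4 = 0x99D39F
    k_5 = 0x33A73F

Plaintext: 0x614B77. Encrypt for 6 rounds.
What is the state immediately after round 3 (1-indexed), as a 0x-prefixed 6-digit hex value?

0x3680EF

s_0 = plaintext = 0x614B77
s_1 = Round(s_0, k_0) = 0xCB2274
s_2 = Round(s_1, k_1) = 0x55523A
s_3 = Round(s_2, k_2) = 0x3680EF
s_4 = Round(s_3, k_3) = 0xD9870D
s_5 = Round(s_4, k_4) = 0x73AAC1
s_6 = Round(s_5, k_5) = 0x6C4351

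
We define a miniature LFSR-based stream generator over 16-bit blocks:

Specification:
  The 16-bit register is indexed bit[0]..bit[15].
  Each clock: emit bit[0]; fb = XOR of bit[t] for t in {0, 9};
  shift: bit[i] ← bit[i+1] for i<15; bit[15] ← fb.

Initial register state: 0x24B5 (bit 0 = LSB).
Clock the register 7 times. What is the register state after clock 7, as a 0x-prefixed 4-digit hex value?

0x4E49

reg_0 = 0x24B5
clock 1: out=1, reg = 0x925A
clock 2: out=0, reg = 0xC92D
clock 3: out=1, reg = 0xE496
clock 4: out=0, reg = 0x724B
clock 5: out=1, reg = 0x3925
clock 6: out=1, reg = 0x9C92
clock 7: out=0, reg = 0x4E49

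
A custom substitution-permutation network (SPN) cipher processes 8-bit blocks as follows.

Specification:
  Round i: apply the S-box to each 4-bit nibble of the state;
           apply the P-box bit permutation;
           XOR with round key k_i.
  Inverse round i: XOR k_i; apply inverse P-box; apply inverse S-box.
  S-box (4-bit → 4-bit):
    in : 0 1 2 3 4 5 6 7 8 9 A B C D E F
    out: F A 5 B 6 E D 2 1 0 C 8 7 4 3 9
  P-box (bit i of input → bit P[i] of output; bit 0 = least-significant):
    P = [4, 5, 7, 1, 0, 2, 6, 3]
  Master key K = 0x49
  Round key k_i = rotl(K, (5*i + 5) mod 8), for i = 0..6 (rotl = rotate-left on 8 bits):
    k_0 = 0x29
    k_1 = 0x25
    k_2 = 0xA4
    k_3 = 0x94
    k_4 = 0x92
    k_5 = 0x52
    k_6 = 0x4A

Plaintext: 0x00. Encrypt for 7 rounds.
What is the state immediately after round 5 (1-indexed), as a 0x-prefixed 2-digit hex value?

0x3C

s_0 = plaintext = 0x00
s_1 = Round(s_0, k_0) = 0xD6
s_2 = Round(s_1, k_1) = 0xF7
s_3 = Round(s_2, k_2) = 0x8D
s_4 = Round(s_3, k_3) = 0x15
s_5 = Round(s_4, k_4) = 0x3C
s_6 = Round(s_5, k_5) = 0xEF
s_7 = Round(s_6, k_6) = 0x5D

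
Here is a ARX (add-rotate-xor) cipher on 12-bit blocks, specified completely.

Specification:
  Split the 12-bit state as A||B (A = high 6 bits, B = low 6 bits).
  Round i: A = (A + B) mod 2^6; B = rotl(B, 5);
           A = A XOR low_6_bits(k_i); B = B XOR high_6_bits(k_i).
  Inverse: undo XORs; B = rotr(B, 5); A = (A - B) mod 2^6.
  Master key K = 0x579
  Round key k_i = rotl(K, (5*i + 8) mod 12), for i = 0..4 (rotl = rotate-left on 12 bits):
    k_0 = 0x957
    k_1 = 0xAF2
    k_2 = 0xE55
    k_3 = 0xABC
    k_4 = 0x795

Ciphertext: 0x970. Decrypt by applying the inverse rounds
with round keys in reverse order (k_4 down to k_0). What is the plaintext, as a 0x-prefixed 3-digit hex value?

s_0 = ciphertext = 0x970
s_1 = InvRound(s_0, k_4) = 0x4DD
s_2 = InvRound(s_1, k_3) = 0x02F
s_3 = InvRound(s_2, k_2) = 0xA6C
s_4 = InvRound(s_3, k_1) = 0x34E
s_5 = InvRound(s_4, k_0) = 0x0D7

0x0D7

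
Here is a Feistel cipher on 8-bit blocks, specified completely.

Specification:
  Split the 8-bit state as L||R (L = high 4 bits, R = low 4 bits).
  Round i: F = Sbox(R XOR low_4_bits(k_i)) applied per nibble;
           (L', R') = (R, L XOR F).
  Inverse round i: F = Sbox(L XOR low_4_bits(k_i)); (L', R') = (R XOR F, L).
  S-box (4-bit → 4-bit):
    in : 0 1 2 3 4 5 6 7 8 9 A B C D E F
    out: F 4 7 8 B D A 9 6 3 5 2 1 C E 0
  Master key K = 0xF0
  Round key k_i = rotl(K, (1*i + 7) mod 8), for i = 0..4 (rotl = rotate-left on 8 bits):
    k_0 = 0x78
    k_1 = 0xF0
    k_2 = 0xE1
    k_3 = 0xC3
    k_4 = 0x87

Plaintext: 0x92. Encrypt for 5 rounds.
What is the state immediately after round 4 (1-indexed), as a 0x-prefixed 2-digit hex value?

s_0 = plaintext = 0x92
s_1 = Round(s_0, k_0) = 0x2C
s_2 = Round(s_1, k_1) = 0xC3
s_3 = Round(s_2, k_2) = 0x3B
s_4 = Round(s_3, k_3) = 0xB5
s_5 = Round(s_4, k_4) = 0x5C

0xB5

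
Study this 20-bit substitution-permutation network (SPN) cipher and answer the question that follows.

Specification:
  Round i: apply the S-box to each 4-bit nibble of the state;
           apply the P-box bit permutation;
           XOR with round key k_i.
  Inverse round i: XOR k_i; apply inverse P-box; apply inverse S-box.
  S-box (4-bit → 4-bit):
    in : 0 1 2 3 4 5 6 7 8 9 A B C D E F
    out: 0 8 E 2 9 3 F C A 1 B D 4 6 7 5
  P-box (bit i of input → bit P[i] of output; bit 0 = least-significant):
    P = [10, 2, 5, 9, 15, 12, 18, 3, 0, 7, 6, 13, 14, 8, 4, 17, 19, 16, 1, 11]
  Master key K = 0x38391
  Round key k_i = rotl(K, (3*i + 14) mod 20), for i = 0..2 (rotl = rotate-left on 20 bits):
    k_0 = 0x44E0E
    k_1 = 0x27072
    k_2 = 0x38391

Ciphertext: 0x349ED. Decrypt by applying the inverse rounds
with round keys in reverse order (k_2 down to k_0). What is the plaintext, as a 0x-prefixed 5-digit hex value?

s_0 = ciphertext = 0x349ED
s_1 = InvRound(s_0, k_2) = 0x1FC42
s_2 = InvRound(s_1, k_1) = 0x8709F
s_3 = InvRound(s_2, k_0) = 0x4CAD4

0x4CAD4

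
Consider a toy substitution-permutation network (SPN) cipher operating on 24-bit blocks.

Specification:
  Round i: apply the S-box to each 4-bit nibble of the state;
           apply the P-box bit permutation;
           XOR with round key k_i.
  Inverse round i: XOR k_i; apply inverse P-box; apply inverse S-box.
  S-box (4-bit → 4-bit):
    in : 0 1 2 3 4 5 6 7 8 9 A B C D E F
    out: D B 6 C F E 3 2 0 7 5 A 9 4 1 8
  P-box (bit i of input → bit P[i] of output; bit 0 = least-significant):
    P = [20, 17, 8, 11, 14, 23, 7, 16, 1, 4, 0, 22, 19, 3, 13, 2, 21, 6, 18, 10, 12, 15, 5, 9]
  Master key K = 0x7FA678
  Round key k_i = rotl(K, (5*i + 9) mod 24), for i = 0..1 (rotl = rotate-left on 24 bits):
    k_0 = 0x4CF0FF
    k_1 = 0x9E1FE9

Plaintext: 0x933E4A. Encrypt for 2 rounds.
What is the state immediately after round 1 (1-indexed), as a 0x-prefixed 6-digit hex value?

0xD90559

s_0 = plaintext = 0x933E4A
s_1 = Round(s_0, k_0) = 0xD90559
s_2 = Round(s_1, k_1) = 0x613E1C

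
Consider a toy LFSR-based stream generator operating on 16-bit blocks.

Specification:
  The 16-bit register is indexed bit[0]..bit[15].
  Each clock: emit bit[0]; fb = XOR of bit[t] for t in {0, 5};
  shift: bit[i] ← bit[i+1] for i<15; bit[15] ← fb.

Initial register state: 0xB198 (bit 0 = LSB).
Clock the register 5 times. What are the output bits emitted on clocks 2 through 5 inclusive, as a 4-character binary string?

reg_0 = 0xB198
clock 1: out=0, reg = 0x58CC
clock 2: out=0, reg = 0x2C66
clock 3: out=0, reg = 0x9633
clock 4: out=1, reg = 0x4B19
clock 5: out=1, reg = 0xA58C

0011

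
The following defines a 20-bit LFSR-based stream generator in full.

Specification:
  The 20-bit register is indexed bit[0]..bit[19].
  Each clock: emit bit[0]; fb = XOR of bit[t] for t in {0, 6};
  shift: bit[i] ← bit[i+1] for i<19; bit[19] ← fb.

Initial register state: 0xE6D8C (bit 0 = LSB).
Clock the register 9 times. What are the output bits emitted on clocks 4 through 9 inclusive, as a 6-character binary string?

100011

reg_0 = 0xE6D8C
clock 1: out=0, reg = 0x736C6
clock 2: out=0, reg = 0xB9B63
clock 3: out=1, reg = 0x5CDB1
clock 4: out=1, reg = 0xAE6D8
clock 5: out=0, reg = 0xD736C
clock 6: out=0, reg = 0xEB9B6
clock 7: out=0, reg = 0x75CDB
clock 8: out=1, reg = 0x3AE6D
clock 9: out=1, reg = 0x1D736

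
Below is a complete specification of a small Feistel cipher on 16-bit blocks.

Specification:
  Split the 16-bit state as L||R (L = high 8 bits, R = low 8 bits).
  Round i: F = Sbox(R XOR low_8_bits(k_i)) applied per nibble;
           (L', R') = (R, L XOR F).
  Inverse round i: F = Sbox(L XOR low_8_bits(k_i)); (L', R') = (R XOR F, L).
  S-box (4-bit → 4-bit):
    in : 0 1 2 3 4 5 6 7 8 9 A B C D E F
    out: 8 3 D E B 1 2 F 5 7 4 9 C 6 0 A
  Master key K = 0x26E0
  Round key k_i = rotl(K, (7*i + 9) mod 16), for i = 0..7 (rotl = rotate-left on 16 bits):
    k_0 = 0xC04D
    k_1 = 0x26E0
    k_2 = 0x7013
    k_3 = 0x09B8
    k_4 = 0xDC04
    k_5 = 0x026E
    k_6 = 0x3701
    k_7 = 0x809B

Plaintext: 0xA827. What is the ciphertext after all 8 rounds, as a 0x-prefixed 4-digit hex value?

s_0 = plaintext = 0xA827
s_1 = Round(s_0, k_0) = 0x278C
s_2 = Round(s_1, k_1) = 0x8C0B
s_3 = Round(s_2, k_2) = 0x0BB9
s_4 = Round(s_3, k_3) = 0xB988
s_5 = Round(s_4, k_4) = 0x88E5
s_6 = Round(s_5, k_5) = 0xE5D1
s_7 = Round(s_6, k_6) = 0xD18D
s_8 = Round(s_7, k_7) = 0x8DE3

0x8DE3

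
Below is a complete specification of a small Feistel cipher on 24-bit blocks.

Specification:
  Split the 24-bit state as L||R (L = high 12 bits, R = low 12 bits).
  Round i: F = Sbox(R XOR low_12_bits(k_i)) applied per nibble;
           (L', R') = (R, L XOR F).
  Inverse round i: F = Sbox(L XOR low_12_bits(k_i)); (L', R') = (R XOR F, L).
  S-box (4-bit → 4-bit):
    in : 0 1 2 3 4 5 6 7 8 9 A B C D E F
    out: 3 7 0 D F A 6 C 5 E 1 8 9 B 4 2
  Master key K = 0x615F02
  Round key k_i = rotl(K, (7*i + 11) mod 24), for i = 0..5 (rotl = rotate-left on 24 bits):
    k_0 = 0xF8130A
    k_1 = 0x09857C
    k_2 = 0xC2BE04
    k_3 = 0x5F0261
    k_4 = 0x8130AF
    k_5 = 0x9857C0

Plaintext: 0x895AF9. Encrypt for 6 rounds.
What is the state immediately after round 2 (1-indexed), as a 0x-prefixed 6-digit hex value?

s_0 = plaintext = 0x895AF9
s_1 = Round(s_0, k_0) = 0xAF96B8
s_2 = Round(s_1, k_1) = 0x6B8766
s_3 = Round(s_2, k_2) = 0x7668D8
s_4 = Round(s_3, k_3) = 0x8D86E8
s_5 = Round(s_4, k_4) = 0x6E8E24
s_6 = Round(s_5, k_5) = 0xE248A7

0x6B8766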